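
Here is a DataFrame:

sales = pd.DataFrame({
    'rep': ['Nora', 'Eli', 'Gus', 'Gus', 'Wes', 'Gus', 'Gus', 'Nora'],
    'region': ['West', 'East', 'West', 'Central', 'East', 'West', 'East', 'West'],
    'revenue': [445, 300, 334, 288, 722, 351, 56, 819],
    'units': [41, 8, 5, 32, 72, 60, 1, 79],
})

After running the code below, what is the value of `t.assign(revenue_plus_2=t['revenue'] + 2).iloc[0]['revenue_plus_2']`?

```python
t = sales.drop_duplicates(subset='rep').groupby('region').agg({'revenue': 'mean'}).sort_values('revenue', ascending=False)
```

drop duplicate rep (keep=first):
    rep region  revenue  units
0  Nora   West      445     41
1   Eli   East      300      8
2   Gus   West      334      5
4   Wes   East      722     72
group by region, mean of revenue:
        revenue
region         
East      511.0
West      389.5
sort by revenue descending:
        revenue
region         
East      511.0
West      389.5
add column revenue_plus_2 = t['revenue'] + 2:
        revenue  revenue_plus_2
region                         
East      511.0           513.0
West      389.5           391.5
Hence 513.0.

513.0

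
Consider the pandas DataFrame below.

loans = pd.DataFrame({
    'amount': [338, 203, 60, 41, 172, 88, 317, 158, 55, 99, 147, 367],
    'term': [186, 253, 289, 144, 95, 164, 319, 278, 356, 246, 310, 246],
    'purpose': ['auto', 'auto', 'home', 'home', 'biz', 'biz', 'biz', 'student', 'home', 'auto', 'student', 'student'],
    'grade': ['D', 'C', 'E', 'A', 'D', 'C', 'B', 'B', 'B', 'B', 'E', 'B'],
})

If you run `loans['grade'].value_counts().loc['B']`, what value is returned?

5

value_counts of grade:
grade
B    5
D    2
C    2
E    2
A    1
Name: count, dtype: int64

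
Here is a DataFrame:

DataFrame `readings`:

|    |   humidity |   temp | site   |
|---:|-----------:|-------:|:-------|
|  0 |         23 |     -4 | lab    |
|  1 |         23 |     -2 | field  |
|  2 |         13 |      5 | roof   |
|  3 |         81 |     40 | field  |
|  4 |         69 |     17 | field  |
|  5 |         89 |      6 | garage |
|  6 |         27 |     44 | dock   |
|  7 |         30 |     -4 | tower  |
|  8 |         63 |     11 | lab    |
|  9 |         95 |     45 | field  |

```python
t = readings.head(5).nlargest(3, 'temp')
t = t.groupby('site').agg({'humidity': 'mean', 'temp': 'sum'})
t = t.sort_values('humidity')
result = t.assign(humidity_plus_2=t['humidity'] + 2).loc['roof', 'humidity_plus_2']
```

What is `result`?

take first 5 rows:
   humidity  temp   site
0        23    -4    lab
1        23    -2  field
2        13     5   roof
3        81    40  field
4        69    17  field
take 3 rows with largest temp:
   humidity  temp   site
3        81    40  field
4        69    17  field
2        13     5   roof
group by site: mean(humidity), sum(temp):
       humidity  temp
site                 
field      75.0    57
roof       13.0     5
sort by humidity:
       humidity  temp
site                 
roof       13.0     5
field      75.0    57
add column humidity_plus_2 = t['humidity'] + 2:
       humidity  temp  humidity_plus_2
site                                  
roof       13.0     5             15.0
field      75.0    57             77.0
Then the value at row 'roof', column 'humidity_plus_2': 15.0

15.0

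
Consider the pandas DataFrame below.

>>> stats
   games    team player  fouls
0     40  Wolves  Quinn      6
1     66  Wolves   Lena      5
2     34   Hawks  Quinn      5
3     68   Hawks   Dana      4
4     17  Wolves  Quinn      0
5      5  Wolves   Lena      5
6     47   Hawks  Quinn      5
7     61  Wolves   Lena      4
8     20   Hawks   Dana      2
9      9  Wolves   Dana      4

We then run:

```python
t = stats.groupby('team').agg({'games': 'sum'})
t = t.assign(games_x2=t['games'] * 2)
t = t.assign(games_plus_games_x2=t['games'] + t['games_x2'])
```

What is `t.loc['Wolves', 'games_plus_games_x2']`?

594

group by team, sum of games:
        games
team         
Hawks     169
Wolves    198
add column games_x2 = t['games'] * 2:
        games  games_x2
team                   
Hawks     169       338
Wolves    198       396
add column games_plus_games_x2 = t['games'] + t['games_x2']:
        games  games_x2  games_plus_games_x2
team                                        
Hawks     169       338                  507
Wolves    198       396                  594
The value at row 'Wolves', column 'games_plus_games_x2' is 594.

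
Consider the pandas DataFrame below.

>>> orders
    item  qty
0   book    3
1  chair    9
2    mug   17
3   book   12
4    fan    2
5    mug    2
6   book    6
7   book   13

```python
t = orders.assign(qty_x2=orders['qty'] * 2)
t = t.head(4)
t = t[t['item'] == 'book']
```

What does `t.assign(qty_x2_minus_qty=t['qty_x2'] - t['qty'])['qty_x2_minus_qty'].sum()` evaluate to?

add column qty_x2 = orders['qty'] * 2:
    item  qty  qty_x2
0   book    3       6
1  chair    9      18
2    mug   17      34
3   book   12      24
4    fan    2       4
5    mug    2       4
6   book    6      12
7   book   13      26
take first 4 rows:
    item  qty  qty_x2
0   book    3       6
1  chair    9      18
2    mug   17      34
3   book   12      24
filter rows where item == 'book':
   item  qty  qty_x2
0  book    3       6
3  book   12      24
add column qty_x2_minus_qty = t['qty_x2'] - t['qty']:
   item  qty  qty_x2  qty_x2_minus_qty
0  book    3       6                 3
3  book   12      24                12
The sum of column 'qty_x2_minus_qty' is 15.

15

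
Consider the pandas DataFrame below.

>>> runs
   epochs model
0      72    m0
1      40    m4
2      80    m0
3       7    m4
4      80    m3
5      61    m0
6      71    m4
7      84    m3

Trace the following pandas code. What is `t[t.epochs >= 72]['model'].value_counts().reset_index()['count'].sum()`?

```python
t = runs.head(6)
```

3

take first 6 rows:
   epochs model
0      72    m0
1      40    m4
2      80    m0
3       7    m4
4      80    m3
5      61    m0
filter rows where epochs >= 72:
   epochs model
0      72    m0
2      80    m0
4      80    m3
value_counts of model:
model
m0    2
m3    1
Name: count, dtype: int64
reset_index():
  model  count
0    m0      2
1    m3      1
Finally, sum of column 'count' = 3.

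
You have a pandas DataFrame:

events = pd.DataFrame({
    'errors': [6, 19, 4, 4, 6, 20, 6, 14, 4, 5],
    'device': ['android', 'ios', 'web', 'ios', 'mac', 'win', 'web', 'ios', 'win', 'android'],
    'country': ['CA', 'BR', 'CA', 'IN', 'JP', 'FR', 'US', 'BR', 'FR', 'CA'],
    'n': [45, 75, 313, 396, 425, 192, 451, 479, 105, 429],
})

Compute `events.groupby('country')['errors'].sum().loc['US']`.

group by country, sum of errors:
country
BR    33
CA    15
FR    24
IN     4
JP     6
US     6
Name: errors, dtype: int64

6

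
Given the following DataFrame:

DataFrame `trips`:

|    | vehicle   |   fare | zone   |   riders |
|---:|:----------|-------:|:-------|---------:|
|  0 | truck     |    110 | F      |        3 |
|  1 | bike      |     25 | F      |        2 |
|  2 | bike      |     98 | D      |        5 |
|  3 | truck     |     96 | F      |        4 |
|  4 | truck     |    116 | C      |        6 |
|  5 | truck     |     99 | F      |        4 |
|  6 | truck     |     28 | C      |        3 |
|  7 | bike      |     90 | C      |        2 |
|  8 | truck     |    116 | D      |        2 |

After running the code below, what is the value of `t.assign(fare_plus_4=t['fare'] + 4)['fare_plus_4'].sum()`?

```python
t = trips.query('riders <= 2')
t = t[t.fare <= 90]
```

123

filter rows where riders <= 2:
  vehicle  fare zone  riders
1    bike    25    F       2
7    bike    90    C       2
8   truck   116    D       2
filter rows where fare <= 90:
  vehicle  fare zone  riders
1    bike    25    F       2
7    bike    90    C       2
add column fare_plus_4 = t['fare'] + 4:
  vehicle  fare zone  riders  fare_plus_4
1    bike    25    F       2           29
7    bike    90    C       2           94
So sum() = 123.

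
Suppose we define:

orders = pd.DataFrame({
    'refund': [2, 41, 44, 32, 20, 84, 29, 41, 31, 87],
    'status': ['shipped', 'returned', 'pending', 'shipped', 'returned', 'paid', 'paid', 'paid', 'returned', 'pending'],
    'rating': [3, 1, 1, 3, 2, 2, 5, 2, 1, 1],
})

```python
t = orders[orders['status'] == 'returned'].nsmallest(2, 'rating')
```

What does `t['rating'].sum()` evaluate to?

2

filter rows where status == 'returned':
   refund    status  rating
1      41  returned       1
4      20  returned       2
8      31  returned       1
take 2 rows with smallest rating:
   refund    status  rating
1      41  returned       1
8      31  returned       1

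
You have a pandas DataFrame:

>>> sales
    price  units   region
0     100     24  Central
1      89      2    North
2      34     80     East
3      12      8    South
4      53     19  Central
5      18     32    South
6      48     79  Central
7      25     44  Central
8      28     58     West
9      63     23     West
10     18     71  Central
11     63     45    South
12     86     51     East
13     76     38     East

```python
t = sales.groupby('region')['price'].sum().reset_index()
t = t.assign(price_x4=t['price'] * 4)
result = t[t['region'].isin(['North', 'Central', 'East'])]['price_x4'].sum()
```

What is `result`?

2116

group by region, sum of price:
region
Central    244
East       196
North       89
South       93
West        91
Name: price, dtype: int64
reset_index():
    region  price
0  Central    244
1     East    196
2    North     89
3    South     93
4     West     91
add column price_x4 = t['price'] * 4:
    region  price  price_x4
0  Central    244       976
1     East    196       784
2    North     89       356
3    South     93       372
4     West     91       364
filter rows where region in ['North', 'Central', 'East']:
    region  price  price_x4
0  Central    244       976
1     East    196       784
2    North     89       356
Reading off the sum of column 'price_x4', we get 2116.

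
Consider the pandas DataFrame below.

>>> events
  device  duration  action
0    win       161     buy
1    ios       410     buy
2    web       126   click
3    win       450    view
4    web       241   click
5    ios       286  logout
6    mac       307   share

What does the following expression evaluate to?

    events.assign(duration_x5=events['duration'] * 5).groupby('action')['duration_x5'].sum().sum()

add column duration_x5 = events['duration'] * 5:
  device  duration  action  duration_x5
0    win       161     buy          805
1    ios       410     buy         2050
2    web       126   click          630
3    win       450    view         2250
4    web       241   click         1205
5    ios       286  logout         1430
6    mac       307   share         1535
group by action, sum of duration_x5:
action
buy       2855
click     1835
logout    1430
share     1535
view      2250
Name: duration_x5, dtype: int64

9905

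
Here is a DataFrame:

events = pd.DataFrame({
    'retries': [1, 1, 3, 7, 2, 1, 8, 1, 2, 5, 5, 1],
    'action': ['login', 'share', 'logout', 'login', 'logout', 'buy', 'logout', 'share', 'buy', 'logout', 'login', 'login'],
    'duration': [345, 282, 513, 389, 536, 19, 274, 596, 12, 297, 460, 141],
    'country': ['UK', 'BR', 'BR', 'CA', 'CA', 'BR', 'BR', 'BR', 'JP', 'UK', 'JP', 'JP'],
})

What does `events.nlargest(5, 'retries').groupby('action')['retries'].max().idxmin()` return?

take 5 rows with largest retries:
    retries  action  duration country
6         8  logout       274      BR
3         7   login       389      CA
9         5  logout       297      UK
10        5   login       460      JP
2         3  logout       513      BR
group by action, max of retries:
action
login     7
logout    8
Name: retries, dtype: int64

login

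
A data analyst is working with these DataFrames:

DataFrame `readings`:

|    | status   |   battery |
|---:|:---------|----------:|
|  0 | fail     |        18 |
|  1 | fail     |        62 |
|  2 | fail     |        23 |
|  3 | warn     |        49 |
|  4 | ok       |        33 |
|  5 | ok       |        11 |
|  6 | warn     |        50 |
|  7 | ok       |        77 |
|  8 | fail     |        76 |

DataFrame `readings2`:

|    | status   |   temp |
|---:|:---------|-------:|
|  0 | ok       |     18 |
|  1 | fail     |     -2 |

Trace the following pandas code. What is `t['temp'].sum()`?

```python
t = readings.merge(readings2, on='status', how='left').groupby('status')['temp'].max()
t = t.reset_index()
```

16.0

merge on 'status' (how='left') → 9 rows:
  status  battery  temp
0   fail       18  -2.0
1   fail       62  -2.0
2   fail       23  -2.0
3   warn       49   NaN
4     ok       33  18.0
5     ok       11  18.0
6   warn       50   NaN
7     ok       77  18.0
8   fail       76  -2.0
group by status, max of temp:
status
fail    -2.0
ok      18.0
warn     NaN
Name: temp, dtype: float64
reset_index():
  status  temp
0   fail  -2.0
1     ok  18.0
2   warn   NaN
Then the sum of column 'temp': 16.0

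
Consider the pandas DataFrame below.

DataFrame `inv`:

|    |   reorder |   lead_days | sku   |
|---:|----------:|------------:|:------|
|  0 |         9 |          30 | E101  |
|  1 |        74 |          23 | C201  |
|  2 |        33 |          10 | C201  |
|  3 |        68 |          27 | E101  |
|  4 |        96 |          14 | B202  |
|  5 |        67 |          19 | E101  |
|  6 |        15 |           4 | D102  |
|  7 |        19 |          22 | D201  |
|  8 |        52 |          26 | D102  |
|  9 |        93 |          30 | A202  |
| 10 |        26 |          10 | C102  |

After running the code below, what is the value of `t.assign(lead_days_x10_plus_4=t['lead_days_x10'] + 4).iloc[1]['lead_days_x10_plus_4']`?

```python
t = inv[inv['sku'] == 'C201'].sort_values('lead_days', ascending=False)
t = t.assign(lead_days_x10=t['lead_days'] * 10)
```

filter rows where sku == 'C201':
   reorder  lead_days   sku
1       74         23  C201
2       33         10  C201
sort by lead_days descending:
   reorder  lead_days   sku
1       74         23  C201
2       33         10  C201
add column lead_days_x10 = t['lead_days'] * 10:
   reorder  lead_days   sku  lead_days_x10
1       74         23  C201            230
2       33         10  C201            100
add column lead_days_x10_plus_4 = t['lead_days_x10'] + 4:
   reorder  lead_days   sku  lead_days_x10  lead_days_x10_plus_4
1       74         23  C201            230                   234
2       33         10  C201            100                   104
value at position 1, column 'lead_days_x10_plus_4' → 104

104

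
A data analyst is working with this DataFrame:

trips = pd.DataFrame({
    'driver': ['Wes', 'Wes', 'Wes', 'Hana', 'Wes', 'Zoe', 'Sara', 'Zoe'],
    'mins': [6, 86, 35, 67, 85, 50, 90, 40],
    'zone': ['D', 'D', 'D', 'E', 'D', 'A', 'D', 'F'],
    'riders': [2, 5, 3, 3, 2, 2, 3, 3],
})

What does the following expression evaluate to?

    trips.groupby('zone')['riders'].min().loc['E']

group by zone, min of riders:
zone
A    2
D    2
E    3
F    3
Name: riders, dtype: int64
value at index 'E' → 3

3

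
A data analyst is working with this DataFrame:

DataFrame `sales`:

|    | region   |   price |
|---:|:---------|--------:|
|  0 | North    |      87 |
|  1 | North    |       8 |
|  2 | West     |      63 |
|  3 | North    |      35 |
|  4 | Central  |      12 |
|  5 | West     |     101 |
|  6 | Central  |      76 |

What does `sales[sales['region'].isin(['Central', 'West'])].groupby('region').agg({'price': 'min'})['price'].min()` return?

12

filter rows where region in ['Central', 'West']:
    region  price
2     West     63
4  Central     12
5     West    101
6  Central     76
group by region, min of price:
         price
region        
Central     12
West        63
Then the min of column 'price': 12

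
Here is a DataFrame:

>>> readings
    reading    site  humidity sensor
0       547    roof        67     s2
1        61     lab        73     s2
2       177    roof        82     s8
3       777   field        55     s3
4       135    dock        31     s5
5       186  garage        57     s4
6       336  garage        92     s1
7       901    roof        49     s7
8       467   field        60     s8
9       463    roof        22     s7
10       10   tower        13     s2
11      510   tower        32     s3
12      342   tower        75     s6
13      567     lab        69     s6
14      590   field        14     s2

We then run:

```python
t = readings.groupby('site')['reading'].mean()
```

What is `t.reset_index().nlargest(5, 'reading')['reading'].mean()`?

group by site, mean of reading:
site
dock      135.000000
field     611.333333
garage    261.000000
lab       314.000000
roof      522.000000
tower     287.333333
Name: reading, dtype: float64
reset_index():
     site     reading
0    dock  135.000000
1   field  611.333333
2  garage  261.000000
3     lab  314.000000
4    roof  522.000000
5   tower  287.333333
take 5 rows with largest reading:
     site     reading
1   field  611.333333
4    roof  522.000000
3     lab  314.000000
5   tower  287.333333
2  garage  261.000000

399.133333333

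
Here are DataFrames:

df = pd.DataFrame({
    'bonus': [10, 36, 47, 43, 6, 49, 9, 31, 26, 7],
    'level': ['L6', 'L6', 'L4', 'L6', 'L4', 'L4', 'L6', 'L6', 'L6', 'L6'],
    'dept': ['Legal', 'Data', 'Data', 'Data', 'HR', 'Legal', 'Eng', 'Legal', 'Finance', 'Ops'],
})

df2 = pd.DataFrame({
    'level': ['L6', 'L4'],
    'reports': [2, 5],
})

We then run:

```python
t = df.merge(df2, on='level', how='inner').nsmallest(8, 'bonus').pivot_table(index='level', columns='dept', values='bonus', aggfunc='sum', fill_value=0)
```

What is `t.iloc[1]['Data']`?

merge on 'level' (how='inner') → 10 rows:
   bonus level     dept  reports
0     10    L6    Legal        2
1     36    L6     Data        2
2     47    L4     Data        5
3     43    L6     Data        2
4      6    L4       HR        5
5     49    L4    Legal        5
6      9    L6      Eng        2
7     31    L6    Legal        2
8     26    L6  Finance        2
9      7    L6      Ops        2
take 8 rows with smallest bonus:
   bonus level     dept  reports
4      6    L4       HR        5
9      7    L6      Ops        2
6      9    L6      Eng        2
0     10    L6    Legal        2
8     26    L6  Finance        2
7     31    L6    Legal        2
1     36    L6     Data        2
3     43    L6     Data        2
pivot: rows=level, cols=dept, sum(bonus):
dept   Data  Eng  Finance  HR  Legal  Ops
level                                    
L4        0    0        0   6      0    0
L6       79    9       26   0     41    7
Taking the value at position 1, column 'Data' gives 79.

79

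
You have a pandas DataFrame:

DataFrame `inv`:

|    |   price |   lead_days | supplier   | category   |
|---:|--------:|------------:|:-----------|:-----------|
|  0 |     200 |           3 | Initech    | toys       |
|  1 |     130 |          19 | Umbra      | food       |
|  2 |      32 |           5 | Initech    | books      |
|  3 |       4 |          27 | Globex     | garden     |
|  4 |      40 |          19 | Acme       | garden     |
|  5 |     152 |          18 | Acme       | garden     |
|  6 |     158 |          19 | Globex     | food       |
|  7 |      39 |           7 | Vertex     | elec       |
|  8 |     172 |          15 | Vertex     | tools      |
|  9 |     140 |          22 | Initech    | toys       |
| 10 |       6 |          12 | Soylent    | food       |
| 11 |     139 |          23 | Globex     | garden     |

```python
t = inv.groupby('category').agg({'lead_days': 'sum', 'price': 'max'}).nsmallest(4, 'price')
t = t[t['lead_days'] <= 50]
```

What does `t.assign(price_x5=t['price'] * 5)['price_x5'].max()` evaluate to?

group by category: sum(lead_days), max(price):
          lead_days  price
category                  
books             5     32
elec              7     39
food             50    158
garden           87    152
tools            15    172
toys             25    200
take 4 rows with smallest price:
          lead_days  price
category                  
books             5     32
elec              7     39
garden           87    152
food             50    158
filter rows where lead_days <= 50:
          lead_days  price
category                  
books             5     32
elec              7     39
food             50    158
add column price_x5 = t['price'] * 5:
          lead_days  price  price_x5
category                            
books             5     32       160
elec              7     39       195
food             50    158       790

790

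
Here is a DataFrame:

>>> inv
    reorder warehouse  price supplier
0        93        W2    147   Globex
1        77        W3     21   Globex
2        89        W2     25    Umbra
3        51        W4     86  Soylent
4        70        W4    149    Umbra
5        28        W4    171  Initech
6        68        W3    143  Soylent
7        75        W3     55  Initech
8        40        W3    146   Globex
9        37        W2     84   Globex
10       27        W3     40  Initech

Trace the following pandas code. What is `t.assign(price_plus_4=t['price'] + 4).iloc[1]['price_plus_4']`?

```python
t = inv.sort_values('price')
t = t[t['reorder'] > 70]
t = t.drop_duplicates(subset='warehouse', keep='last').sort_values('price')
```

sort by price:
    reorder warehouse  price supplier
1        77        W3     21   Globex
2        89        W2     25    Umbra
10       27        W3     40  Initech
7        75        W3     55  Initech
9        37        W2     84   Globex
3        51        W4     86  Soylent
6        68        W3    143  Soylent
8        40        W3    146   Globex
0        93        W2    147   Globex
4        70        W4    149    Umbra
5        28        W4    171  Initech
filter rows where reorder > 70:
   reorder warehouse  price supplier
1       77        W3     21   Globex
2       89        W2     25    Umbra
7       75        W3     55  Initech
0       93        W2    147   Globex
drop duplicate warehouse (keep=last):
   reorder warehouse  price supplier
7       75        W3     55  Initech
0       93        W2    147   Globex
sort by price:
   reorder warehouse  price supplier
7       75        W3     55  Initech
0       93        W2    147   Globex
add column price_plus_4 = t['price'] + 4:
   reorder warehouse  price supplier  price_plus_4
7       75        W3     55  Initech            59
0       93        W2    147   Globex           151
value at position 1, column 'price_plus_4' → 151

151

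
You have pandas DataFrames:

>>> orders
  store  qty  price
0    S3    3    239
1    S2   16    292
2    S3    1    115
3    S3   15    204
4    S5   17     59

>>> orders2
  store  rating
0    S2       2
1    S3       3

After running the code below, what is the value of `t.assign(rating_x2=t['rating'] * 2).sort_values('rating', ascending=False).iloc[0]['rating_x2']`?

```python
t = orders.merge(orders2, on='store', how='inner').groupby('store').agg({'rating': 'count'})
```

merge on 'store' (how='inner') → 4 rows:
  store  qty  price  rating
0    S3    3    239       3
1    S2   16    292       2
2    S3    1    115       3
3    S3   15    204       3
group by store, count of rating:
       rating
store        
S2          1
S3          3
add column rating_x2 = t['rating'] * 2:
       rating  rating_x2
store                   
S2          1          2
S3          3          6
sort by rating descending:
       rating  rating_x2
store                   
S3          3          6
S2          1          2
So iloc[0]['rating_x2'] = 6.

6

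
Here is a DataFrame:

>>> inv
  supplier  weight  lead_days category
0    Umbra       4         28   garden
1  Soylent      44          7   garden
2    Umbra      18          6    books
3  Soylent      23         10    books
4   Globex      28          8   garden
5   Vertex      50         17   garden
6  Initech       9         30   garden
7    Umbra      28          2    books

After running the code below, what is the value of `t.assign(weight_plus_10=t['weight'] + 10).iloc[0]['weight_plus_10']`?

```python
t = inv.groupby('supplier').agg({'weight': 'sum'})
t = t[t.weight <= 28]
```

group by supplier, sum of weight:
          weight
supplier        
Globex        28
Initech        9
Soylent       67
Umbra         50
Vertex        50
filter rows where weight <= 28:
          weight
supplier        
Globex        28
Initech        9
add column weight_plus_10 = t['weight'] + 10:
          weight  weight_plus_10
supplier                        
Globex        28              38
Initech        9              19
Hence 38.

38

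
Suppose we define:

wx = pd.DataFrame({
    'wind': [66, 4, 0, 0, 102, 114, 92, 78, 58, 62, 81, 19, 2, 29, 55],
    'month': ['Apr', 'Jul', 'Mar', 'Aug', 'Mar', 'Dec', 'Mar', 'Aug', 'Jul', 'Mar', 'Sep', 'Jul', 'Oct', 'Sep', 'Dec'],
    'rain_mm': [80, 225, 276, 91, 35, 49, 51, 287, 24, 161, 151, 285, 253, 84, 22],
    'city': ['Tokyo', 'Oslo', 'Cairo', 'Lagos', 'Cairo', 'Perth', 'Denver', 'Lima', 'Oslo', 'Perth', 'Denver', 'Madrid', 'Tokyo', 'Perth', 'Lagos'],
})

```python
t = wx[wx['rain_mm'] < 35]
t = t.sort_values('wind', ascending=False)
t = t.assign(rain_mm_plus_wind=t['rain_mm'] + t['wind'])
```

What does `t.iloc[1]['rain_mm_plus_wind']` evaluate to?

77

filter rows where rain_mm < 35:
    wind month  rain_mm   city
8     58   Jul       24   Oslo
14    55   Dec       22  Lagos
sort by wind descending:
    wind month  rain_mm   city
8     58   Jul       24   Oslo
14    55   Dec       22  Lagos
add column rain_mm_plus_wind = t['rain_mm'] + t['wind']:
    wind month  rain_mm   city  rain_mm_plus_wind
8     58   Jul       24   Oslo                 82
14    55   Dec       22  Lagos                 77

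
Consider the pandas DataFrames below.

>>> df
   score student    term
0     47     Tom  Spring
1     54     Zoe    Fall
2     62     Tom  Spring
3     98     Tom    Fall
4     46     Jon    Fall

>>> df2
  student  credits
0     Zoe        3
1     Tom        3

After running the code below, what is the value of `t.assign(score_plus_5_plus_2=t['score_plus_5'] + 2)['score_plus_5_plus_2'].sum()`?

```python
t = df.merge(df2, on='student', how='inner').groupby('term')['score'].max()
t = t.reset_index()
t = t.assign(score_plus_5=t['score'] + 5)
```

174

merge on 'student' (how='inner') → 4 rows:
   score student    term  credits
0     47     Tom  Spring        3
1     54     Zoe    Fall        3
2     62     Tom  Spring        3
3     98     Tom    Fall        3
group by term, max of score:
term
Fall      98
Spring    62
Name: score, dtype: int64
reset_index():
     term  score
0    Fall     98
1  Spring     62
add column score_plus_5 = t['score'] + 5:
     term  score  score_plus_5
0    Fall     98           103
1  Spring     62            67
add column score_plus_5_plus_2 = t['score_plus_5'] + 2:
     term  score  score_plus_5  score_plus_5_plus_2
0    Fall     98           103                  105
1  Spring     62            67                   69
So sum() = 174.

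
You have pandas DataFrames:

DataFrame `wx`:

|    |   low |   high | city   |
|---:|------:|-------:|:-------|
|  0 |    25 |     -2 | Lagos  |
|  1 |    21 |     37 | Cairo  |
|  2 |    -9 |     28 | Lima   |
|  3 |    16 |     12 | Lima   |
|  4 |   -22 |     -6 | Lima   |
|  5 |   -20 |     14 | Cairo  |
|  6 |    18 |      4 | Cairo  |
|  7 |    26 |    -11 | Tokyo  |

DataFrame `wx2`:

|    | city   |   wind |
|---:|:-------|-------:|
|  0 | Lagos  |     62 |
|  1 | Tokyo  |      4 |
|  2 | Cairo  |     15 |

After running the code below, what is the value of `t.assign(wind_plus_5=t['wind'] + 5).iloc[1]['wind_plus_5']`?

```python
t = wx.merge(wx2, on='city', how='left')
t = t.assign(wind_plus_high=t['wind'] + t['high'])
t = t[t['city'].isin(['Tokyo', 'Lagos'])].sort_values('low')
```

merge on 'city' (how='left') → 8 rows:
   low  high   city  wind
0   25    -2  Lagos  62.0
1   21    37  Cairo  15.0
2   -9    28   Lima   NaN
3   16    12   Lima   NaN
4  -22    -6   Lima   NaN
5  -20    14  Cairo  15.0
6   18     4  Cairo  15.0
7   26   -11  Tokyo   4.0
add column wind_plus_high = t['wind'] + t['high']:
   low  high   city  wind  wind_plus_high
0   25    -2  Lagos  62.0            60.0
1   21    37  Cairo  15.0            52.0
2   -9    28   Lima   NaN             NaN
3   16    12   Lima   NaN             NaN
4  -22    -6   Lima   NaN             NaN
5  -20    14  Cairo  15.0            29.0
6   18     4  Cairo  15.0            19.0
7   26   -11  Tokyo   4.0            -7.0
filter rows where city in ['Tokyo', 'Lagos']:
   low  high   city  wind  wind_plus_high
0   25    -2  Lagos  62.0            60.0
7   26   -11  Tokyo   4.0            -7.0
sort by low:
   low  high   city  wind  wind_plus_high
0   25    -2  Lagos  62.0            60.0
7   26   -11  Tokyo   4.0            -7.0
add column wind_plus_5 = t['wind'] + 5:
   low  high   city  wind  wind_plus_high  wind_plus_5
0   25    -2  Lagos  62.0            60.0         67.0
7   26   -11  Tokyo   4.0            -7.0          9.0
Hence 9.0.

9.0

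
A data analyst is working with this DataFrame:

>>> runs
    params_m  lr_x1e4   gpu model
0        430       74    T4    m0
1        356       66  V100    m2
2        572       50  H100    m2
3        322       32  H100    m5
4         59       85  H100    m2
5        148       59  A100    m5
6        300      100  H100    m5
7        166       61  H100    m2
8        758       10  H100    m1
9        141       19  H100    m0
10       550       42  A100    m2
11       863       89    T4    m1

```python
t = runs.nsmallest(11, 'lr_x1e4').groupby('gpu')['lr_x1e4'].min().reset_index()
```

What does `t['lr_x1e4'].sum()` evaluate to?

take 11 rows with smallest lr_x1e4:
    params_m  lr_x1e4   gpu model
8        758       10  H100    m1
9        141       19  H100    m0
3        322       32  H100    m5
10       550       42  A100    m2
2        572       50  H100    m2
5        148       59  A100    m5
7        166       61  H100    m2
1        356       66  V100    m2
0        430       74    T4    m0
4         59       85  H100    m2
11       863       89    T4    m1
group by gpu, min of lr_x1e4:
gpu
A100    42
H100    10
T4      74
V100    66
Name: lr_x1e4, dtype: int64
reset_index():
    gpu  lr_x1e4
0  A100       42
1  H100       10
2    T4       74
3  V100       66
So sum() = 192.

192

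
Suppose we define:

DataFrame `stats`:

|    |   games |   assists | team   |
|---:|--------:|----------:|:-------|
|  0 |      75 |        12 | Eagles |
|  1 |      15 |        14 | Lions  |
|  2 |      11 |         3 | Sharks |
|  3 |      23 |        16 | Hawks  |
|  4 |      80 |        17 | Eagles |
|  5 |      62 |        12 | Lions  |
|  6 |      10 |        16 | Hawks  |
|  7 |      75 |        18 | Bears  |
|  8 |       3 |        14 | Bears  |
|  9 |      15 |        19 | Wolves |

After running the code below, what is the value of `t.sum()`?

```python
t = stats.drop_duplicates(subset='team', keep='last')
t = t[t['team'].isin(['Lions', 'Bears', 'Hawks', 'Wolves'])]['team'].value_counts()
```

4

drop duplicate team (keep=last):
   games  assists    team
2     11        3  Sharks
4     80       17  Eagles
5     62       12   Lions
6     10       16   Hawks
8      3       14   Bears
9     15       19  Wolves
filter rows where team in ['Lions', 'Bears', 'Hawks', 'Wolves']:
   games  assists    team
5     62       12   Lions
6     10       16   Hawks
8      3       14   Bears
9     15       19  Wolves
value_counts of team:
team
Lions     1
Hawks     1
Bears     1
Wolves    1
Name: count, dtype: int64
Finally, sum of the resulting series = 4.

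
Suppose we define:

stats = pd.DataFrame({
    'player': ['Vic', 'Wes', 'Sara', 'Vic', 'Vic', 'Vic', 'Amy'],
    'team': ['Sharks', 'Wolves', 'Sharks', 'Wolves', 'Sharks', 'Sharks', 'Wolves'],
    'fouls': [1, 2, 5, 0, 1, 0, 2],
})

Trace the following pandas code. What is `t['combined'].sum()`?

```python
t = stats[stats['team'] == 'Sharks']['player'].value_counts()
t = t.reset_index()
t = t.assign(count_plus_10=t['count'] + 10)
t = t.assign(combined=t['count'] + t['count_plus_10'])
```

filter rows where team == 'Sharks':
  player    team  fouls
0    Vic  Sharks      1
2   Sara  Sharks      5
4    Vic  Sharks      1
5    Vic  Sharks      0
value_counts of player:
player
Vic     3
Sara    1
Name: count, dtype: int64
reset_index():
  player  count
0    Vic      3
1   Sara      1
add column count_plus_10 = t['count'] + 10:
  player  count  count_plus_10
0    Vic      3             13
1   Sara      1             11
add column combined = t['count'] + t['count_plus_10']:
  player  count  count_plus_10  combined
0    Vic      3             13        16
1   Sara      1             11        12

28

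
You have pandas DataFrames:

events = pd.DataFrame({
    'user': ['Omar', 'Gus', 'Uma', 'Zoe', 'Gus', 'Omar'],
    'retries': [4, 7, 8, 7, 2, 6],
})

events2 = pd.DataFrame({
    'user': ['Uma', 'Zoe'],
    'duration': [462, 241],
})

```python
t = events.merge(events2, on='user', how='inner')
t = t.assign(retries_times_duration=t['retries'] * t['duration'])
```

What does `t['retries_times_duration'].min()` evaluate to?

1687

merge on 'user' (how='inner') → 2 rows:
  user  retries  duration
0  Uma        8       462
1  Zoe        7       241
add column retries_times_duration = t['retries'] * t['duration']:
  user  retries  duration  retries_times_duration
0  Uma        8       462                    3696
1  Zoe        7       241                    1687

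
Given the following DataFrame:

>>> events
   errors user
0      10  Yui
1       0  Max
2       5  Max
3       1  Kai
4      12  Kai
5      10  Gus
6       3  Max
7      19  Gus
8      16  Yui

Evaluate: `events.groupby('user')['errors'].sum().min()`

8

group by user, sum of errors:
user
Gus    29
Kai    13
Max     8
Yui    26
Name: errors, dtype: int64
Finally, min of the resulting series = 8.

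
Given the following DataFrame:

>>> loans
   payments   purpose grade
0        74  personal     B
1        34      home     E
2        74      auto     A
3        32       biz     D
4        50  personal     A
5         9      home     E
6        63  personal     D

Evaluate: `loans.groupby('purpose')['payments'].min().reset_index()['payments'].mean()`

group by purpose, min of payments:
purpose
auto        74
biz         32
home         9
personal    50
Name: payments, dtype: int64
reset_index():
    purpose  payments
0      auto        74
1       biz        32
2      home         9
3  personal        50
Hence 41.25.

41.25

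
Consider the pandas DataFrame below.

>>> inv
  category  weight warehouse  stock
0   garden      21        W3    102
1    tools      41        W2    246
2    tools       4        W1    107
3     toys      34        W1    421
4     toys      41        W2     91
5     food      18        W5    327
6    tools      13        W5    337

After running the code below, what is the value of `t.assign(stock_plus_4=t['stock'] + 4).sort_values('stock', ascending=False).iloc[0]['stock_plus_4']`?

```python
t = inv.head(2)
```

250

take first 2 rows:
  category  weight warehouse  stock
0   garden      21        W3    102
1    tools      41        W2    246
add column stock_plus_4 = t['stock'] + 4:
  category  weight warehouse  stock  stock_plus_4
0   garden      21        W3    102           106
1    tools      41        W2    246           250
sort by stock descending:
  category  weight warehouse  stock  stock_plus_4
1    tools      41        W2    246           250
0   garden      21        W3    102           106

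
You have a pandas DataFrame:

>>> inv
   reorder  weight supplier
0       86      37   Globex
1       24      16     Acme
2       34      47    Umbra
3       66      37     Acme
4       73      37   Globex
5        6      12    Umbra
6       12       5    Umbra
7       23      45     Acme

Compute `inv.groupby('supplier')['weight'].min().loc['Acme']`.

group by supplier, min of weight:
supplier
Acme      16
Globex    37
Umbra      5
Name: weight, dtype: int64
Then the value at index 'Acme': 16

16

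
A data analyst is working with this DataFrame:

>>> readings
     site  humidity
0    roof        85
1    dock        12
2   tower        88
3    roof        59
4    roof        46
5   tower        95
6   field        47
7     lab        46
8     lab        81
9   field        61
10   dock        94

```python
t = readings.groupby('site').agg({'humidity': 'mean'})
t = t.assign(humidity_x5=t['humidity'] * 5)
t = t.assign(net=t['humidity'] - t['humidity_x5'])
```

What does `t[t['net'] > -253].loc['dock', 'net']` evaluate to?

-212.0

group by site, mean of humidity:
        humidity
site            
dock   53.000000
field  54.000000
lab    63.500000
roof   63.333333
tower  91.500000
add column humidity_x5 = t['humidity'] * 5:
        humidity  humidity_x5
site                         
dock   53.000000   265.000000
field  54.000000   270.000000
lab    63.500000   317.500000
roof   63.333333   316.666667
tower  91.500000   457.500000
add column net = t['humidity'] - t['humidity_x5']:
        humidity  humidity_x5         net
site                                     
dock   53.000000   265.000000 -212.000000
field  54.000000   270.000000 -216.000000
lab    63.500000   317.500000 -254.000000
roof   63.333333   316.666667 -253.333333
tower  91.500000   457.500000 -366.000000
filter rows where net > -253:
       humidity  humidity_x5    net
site                               
dock       53.0        265.0 -212.0
field      54.0        270.0 -216.0
So loc['dock', 'net'] = -212.0.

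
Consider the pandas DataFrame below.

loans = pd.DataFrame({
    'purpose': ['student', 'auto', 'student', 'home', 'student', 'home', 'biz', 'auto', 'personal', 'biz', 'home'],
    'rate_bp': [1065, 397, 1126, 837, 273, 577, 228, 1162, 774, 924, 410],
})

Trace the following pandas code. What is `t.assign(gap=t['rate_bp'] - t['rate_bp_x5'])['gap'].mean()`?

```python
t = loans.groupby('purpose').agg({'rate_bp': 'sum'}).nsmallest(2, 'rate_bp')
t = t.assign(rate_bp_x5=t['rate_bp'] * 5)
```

group by purpose, sum of rate_bp:
          rate_bp
purpose          
auto         1559
biz          1152
home         1824
personal      774
student      2464
take 2 rows with smallest rate_bp:
          rate_bp
purpose          
personal      774
biz          1152
add column rate_bp_x5 = t['rate_bp'] * 5:
          rate_bp  rate_bp_x5
purpose                      
personal      774        3870
biz          1152        5760
add column gap = t['rate_bp'] - t['rate_bp_x5']:
          rate_bp  rate_bp_x5   gap
purpose                            
personal      774        3870 -3096
biz          1152        5760 -4608
So mean() = -3852.0.

-3852.0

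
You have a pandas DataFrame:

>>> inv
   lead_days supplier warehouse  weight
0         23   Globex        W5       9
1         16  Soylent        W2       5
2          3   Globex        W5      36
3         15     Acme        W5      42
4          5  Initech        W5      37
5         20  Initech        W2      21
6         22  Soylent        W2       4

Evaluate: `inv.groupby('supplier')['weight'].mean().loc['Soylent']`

4.5

group by supplier, mean of weight:
supplier
Acme       42.0
Globex     22.5
Initech    29.0
Soylent     4.5
Name: weight, dtype: float64
Hence 4.5.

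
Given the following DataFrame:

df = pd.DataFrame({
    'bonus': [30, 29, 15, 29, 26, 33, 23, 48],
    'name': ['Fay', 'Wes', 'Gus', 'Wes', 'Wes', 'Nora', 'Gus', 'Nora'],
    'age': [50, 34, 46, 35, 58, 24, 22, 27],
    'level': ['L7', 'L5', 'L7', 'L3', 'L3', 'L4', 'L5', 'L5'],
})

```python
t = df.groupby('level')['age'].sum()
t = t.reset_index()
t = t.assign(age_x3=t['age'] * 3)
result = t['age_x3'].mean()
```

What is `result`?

222.0

group by level, sum of age:
level
L3    93
L4    24
L5    83
L7    96
Name: age, dtype: int64
reset_index():
  level  age
0    L3   93
1    L4   24
2    L5   83
3    L7   96
add column age_x3 = t['age'] * 3:
  level  age  age_x3
0    L3   93     279
1    L4   24      72
2    L5   83     249
3    L7   96     288
Taking the mean of column 'age_x3' gives 222.0.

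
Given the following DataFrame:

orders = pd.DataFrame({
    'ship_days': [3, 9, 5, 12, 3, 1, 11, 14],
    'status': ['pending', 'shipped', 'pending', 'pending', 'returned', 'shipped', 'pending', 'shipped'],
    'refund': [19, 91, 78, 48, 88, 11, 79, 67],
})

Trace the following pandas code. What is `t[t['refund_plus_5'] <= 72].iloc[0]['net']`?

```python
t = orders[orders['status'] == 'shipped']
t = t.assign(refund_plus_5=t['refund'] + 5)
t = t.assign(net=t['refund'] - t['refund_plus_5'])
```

-5

filter rows where status == 'shipped':
   ship_days   status  refund
1          9  shipped      91
5          1  shipped      11
7         14  shipped      67
add column refund_plus_5 = t['refund'] + 5:
   ship_days   status  refund  refund_plus_5
1          9  shipped      91             96
5          1  shipped      11             16
7         14  shipped      67             72
add column net = t['refund'] - t['refund_plus_5']:
   ship_days   status  refund  refund_plus_5  net
1          9  shipped      91             96   -5
5          1  shipped      11             16   -5
7         14  shipped      67             72   -5
filter rows where refund_plus_5 <= 72:
   ship_days   status  refund  refund_plus_5  net
5          1  shipped      11             16   -5
7         14  shipped      67             72   -5
Finally, value at position 0, column 'net' = -5.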